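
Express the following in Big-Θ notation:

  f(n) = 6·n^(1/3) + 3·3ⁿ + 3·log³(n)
Θ(3ⁿ)

Order the terms by growth rate: 3·log³(n) ≺ 6·n^(1/3) ≺ 3·3ⁿ.
The fastest-growing term 3·3ⁿ dominates as n → ∞; dropping its constant factor gives Θ(3ⁿ).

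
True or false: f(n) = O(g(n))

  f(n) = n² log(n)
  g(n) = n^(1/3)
False

f(n) = n² log(n) is O(n² log n), and g(n) = n^(1/3) is O(n^(1/3)).
Since O(n² log n) grows faster than O(n^(1/3)), f(n) = O(g(n)) is false.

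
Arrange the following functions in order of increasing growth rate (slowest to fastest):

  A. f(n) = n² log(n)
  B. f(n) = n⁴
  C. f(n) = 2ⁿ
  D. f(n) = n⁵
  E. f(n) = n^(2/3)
E < A < B < D < C

Comparing growth rates:
E = n^(2/3) is O(n^(2/3))
A = n² log(n) is O(n² log n)
B = n⁴ is O(n⁴)
D = n⁵ is O(n⁵)
C = 2ⁿ is O(2ⁿ)

Therefore, the order from slowest to fastest is: E < A < B < D < C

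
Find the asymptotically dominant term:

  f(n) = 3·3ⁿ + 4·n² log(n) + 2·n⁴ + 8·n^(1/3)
3·3ⁿ

Looking at each term:
  - 3·3ⁿ is O(3ⁿ)
  - 4·n² log(n) is O(n² log n)
  - 2·n⁴ is O(n⁴)
  - 8·n^(1/3) is O(n^(1/3))

The term 3·3ⁿ (O(3ⁿ)) grows fastest and dominates all others.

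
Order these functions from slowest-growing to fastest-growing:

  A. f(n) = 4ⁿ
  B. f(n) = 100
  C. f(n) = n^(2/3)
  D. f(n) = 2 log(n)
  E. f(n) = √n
B < D < E < C < A

Comparing growth rates:
B = 100 is O(1)
D = 2 log(n) is O(log n)
E = √n is O(√n)
C = n^(2/3) is O(n^(2/3))
A = 4ⁿ is O(4ⁿ)

Therefore, the order from slowest to fastest is: B < D < E < C < A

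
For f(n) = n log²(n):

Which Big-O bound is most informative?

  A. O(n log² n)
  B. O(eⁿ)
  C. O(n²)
A

f(n) = n log²(n) is O(n log² n).
All listed options are valid Big-O bounds (upper bounds),
but O(n log² n) is the tightest (smallest valid bound).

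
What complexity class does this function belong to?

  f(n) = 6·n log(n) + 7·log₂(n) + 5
O(n log n)

The dominant term in 6·n log(n) + 7·log₂(n) + 5 is 6·n log(n), which is Θ(n log n).
Lower-order terms (7·log₂(n), 5) are asymptotically negligible.
Constants are absorbed, so the tightest bound is O(n log n).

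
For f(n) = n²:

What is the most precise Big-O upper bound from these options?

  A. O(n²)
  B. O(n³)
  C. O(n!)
A

f(n) = n² is O(n²).
All listed options are valid Big-O bounds (upper bounds),
but O(n²) is the tightest (smallest valid bound).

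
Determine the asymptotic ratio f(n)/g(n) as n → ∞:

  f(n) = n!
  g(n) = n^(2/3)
∞

Since n! (O(n!)) grows faster than n^(2/3) (O(n^(2/3))),
the ratio f(n)/g(n) → ∞ as n → ∞.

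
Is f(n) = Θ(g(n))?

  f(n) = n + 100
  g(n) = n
True

f(n) = n + 100 and g(n) = n are both O(n).
Since they have the same asymptotic growth rate, f(n) = Θ(g(n)) is true.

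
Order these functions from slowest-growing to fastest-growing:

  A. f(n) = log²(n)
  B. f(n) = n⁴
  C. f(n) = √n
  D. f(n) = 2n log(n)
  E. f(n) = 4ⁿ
A < C < D < B < E

Comparing growth rates:
A = log²(n) is O(log² n)
C = √n is O(√n)
D = 2n log(n) is O(n log n)
B = n⁴ is O(n⁴)
E = 4ⁿ is O(4ⁿ)

Therefore, the order from slowest to fastest is: A < C < D < B < E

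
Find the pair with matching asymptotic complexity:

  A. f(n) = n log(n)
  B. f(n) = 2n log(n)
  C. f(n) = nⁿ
A and B

Examining each function:
  A. n log(n) is O(n log n)
  B. 2n log(n) is O(n log n)
  C. nⁿ is O(nⁿ)

Functions A and B both have the same complexity class.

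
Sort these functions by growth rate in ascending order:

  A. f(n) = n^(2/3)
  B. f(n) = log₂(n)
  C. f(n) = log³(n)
B < C < A

Comparing growth rates:
B = log₂(n) is O(log n)
C = log³(n) is O(log³ n)
A = n^(2/3) is O(n^(2/3))

Therefore, the order from slowest to fastest is: B < C < A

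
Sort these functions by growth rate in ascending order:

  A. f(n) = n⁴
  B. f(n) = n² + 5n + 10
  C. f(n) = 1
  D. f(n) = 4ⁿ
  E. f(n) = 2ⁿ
C < B < A < E < D

Comparing growth rates:
C = 1 is O(1)
B = n² + 5n + 10 is O(n²)
A = n⁴ is O(n⁴)
E = 2ⁿ is O(2ⁿ)
D = 4ⁿ is O(4ⁿ)

Therefore, the order from slowest to fastest is: C < B < A < E < D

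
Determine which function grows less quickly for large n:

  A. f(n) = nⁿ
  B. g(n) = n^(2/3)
B

f(n) = nⁿ is O(nⁿ), while g(n) = n^(2/3) is O(n^(2/3)).
Since O(n^(2/3)) grows slower than O(nⁿ), g(n) is dominated.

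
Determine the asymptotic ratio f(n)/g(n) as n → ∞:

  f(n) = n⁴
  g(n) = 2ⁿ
0

Since n⁴ (O(n⁴)) grows slower than 2ⁿ (O(2ⁿ)),
the ratio f(n)/g(n) → 0 as n → ∞.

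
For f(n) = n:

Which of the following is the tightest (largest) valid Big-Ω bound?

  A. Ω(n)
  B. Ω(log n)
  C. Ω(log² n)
A

f(n) = n is Ω(n).
All listed options are valid Big-Ω bounds (lower bounds),
but Ω(n) is the tightest (largest valid bound).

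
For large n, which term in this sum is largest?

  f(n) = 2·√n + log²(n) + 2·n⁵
2·n⁵

Looking at each term:
  - 2·√n is O(√n)
  - log²(n) is O(log² n)
  - 2·n⁵ is O(n⁵)

The term 2·n⁵ (O(n⁵)) grows fastest and dominates all others.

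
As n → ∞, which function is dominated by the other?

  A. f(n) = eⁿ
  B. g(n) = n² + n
B

f(n) = eⁿ is O(eⁿ), while g(n) = n² + n is O(n²).
Since O(n²) grows slower than O(eⁿ), g(n) is dominated.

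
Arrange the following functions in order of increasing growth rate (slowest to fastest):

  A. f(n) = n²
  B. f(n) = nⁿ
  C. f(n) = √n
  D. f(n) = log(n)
D < C < A < B

Comparing growth rates:
D = log(n) is O(log n)
C = √n is O(√n)
A = n² is O(n²)
B = nⁿ is O(nⁿ)

Therefore, the order from slowest to fastest is: D < C < A < B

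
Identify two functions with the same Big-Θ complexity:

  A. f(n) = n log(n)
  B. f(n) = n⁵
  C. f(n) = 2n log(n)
A and C

Examining each function:
  A. n log(n) is O(n log n)
  B. n⁵ is O(n⁵)
  C. 2n log(n) is O(n log n)

Functions A and C both have the same complexity class.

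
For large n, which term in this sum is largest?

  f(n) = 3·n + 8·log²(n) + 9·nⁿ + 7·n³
9·nⁿ

Looking at each term:
  - 3·n is O(n)
  - 8·log²(n) is O(log² n)
  - 9·nⁿ is O(nⁿ)
  - 7·n³ is O(n³)

The term 9·nⁿ (O(nⁿ)) grows fastest and dominates all others.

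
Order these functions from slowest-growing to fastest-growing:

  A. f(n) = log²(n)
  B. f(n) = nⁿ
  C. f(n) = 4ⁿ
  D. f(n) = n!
A < C < D < B

Comparing growth rates:
A = log²(n) is O(log² n)
C = 4ⁿ is O(4ⁿ)
D = n! is O(n!)
B = nⁿ is O(nⁿ)

Therefore, the order from slowest to fastest is: A < C < D < B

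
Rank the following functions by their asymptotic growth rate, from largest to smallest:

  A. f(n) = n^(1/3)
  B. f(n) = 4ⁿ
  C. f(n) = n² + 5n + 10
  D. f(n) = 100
B > C > A > D

Comparing growth rates:
B = 4ⁿ is O(4ⁿ)
C = n² + 5n + 10 is O(n²)
A = n^(1/3) is O(n^(1/3))
D = 100 is O(1)

Therefore, the order from fastest to slowest is: B > C > A > D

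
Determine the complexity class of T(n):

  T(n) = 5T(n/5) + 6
Θ(n)

Master Theorem: a = 5, b = 5, f(n) = 6.
Compute the critical exponent d = log₅(5) = 1.
Compare f(n) = Θ(1) against n^d:
  k = 0 < d = 1, so f(n) = O(n^(d-ε)) — Case 1.
  The recursion cost dominates: T(n) = Θ(n^d) = Θ(n).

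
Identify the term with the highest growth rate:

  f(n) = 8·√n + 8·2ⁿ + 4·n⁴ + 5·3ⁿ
5·3ⁿ

Looking at each term:
  - 8·√n is O(√n)
  - 8·2ⁿ is O(2ⁿ)
  - 4·n⁴ is O(n⁴)
  - 5·3ⁿ is O(3ⁿ)

The term 5·3ⁿ (O(3ⁿ)) grows fastest and dominates all others.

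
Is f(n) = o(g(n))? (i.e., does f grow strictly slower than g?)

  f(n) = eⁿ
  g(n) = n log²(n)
False

f(n) = eⁿ is O(eⁿ), and g(n) = n log²(n) is O(n log² n).
Since O(eⁿ) grows faster than or equal to O(n log² n), f(n) = o(g(n)) is false.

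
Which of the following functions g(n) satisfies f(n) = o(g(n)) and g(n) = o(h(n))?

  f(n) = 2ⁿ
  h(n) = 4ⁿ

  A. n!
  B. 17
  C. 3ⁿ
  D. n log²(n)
C

We need g(n) with 2ⁿ = o(g(n)) and g(n) = o(4ⁿ), i.e. O(2ⁿ) ≺ g ≺ O(4ⁿ).
Check each option:
  A. n! — O(n!) does not grow strictly slower than h(n)
  B. 17 — O(1) does not grow strictly faster than f(n)
  C. 3ⁿ — O(3ⁿ) is strictly between O(2ⁿ) and O(4ⁿ) ✓
  D. n log²(n) — O(n log² n) does not grow strictly faster than f(n)

Only option C (3ⁿ) lies strictly between.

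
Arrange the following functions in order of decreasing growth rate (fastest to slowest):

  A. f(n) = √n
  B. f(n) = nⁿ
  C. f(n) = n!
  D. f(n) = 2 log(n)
B > C > A > D

Comparing growth rates:
B = nⁿ is O(nⁿ)
C = n! is O(n!)
A = √n is O(√n)
D = 2 log(n) is O(log n)

Therefore, the order from fastest to slowest is: B > C > A > D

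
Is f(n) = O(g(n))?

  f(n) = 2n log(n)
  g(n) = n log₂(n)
True

f(n) = 2n log(n) and g(n) = n log₂(n) are both O(n log n).
Big-O permits equal growth rates (f ≤ c·g for some c), so f(n) = O(g(n)) is true.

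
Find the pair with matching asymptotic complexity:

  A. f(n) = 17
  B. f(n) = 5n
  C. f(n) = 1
A and C

Examining each function:
  A. 17 is O(1)
  B. 5n is O(n)
  C. 1 is O(1)

Functions A and C both have the same complexity class.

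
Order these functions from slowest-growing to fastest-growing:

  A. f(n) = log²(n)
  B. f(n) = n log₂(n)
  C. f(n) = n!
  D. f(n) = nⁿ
A < B < C < D

Comparing growth rates:
A = log²(n) is O(log² n)
B = n log₂(n) is O(n log n)
C = n! is O(n!)
D = nⁿ is O(nⁿ)

Therefore, the order from slowest to fastest is: A < B < C < D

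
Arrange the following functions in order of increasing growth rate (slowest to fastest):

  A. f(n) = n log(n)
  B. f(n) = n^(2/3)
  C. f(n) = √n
C < B < A

Comparing growth rates:
C = √n is O(√n)
B = n^(2/3) is O(n^(2/3))
A = n log(n) is O(n log n)

Therefore, the order from slowest to fastest is: C < B < A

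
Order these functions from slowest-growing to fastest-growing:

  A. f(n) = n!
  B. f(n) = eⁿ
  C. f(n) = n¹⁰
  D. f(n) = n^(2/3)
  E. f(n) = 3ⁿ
D < C < B < E < A

Comparing growth rates:
D = n^(2/3) is O(n^(2/3))
C = n¹⁰ is O(n¹⁰)
B = eⁿ is O(eⁿ)
E = 3ⁿ is O(3ⁿ)
A = n! is O(n!)

Therefore, the order from slowest to fastest is: D < C < B < E < A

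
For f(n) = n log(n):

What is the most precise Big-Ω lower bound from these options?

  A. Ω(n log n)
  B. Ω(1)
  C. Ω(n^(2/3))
A

f(n) = n log(n) is Ω(n log n).
All listed options are valid Big-Ω bounds (lower bounds),
but Ω(n log n) is the tightest (largest valid bound).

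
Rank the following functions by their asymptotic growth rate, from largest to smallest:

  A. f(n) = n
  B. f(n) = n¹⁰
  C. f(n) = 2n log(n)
B > C > A

Comparing growth rates:
B = n¹⁰ is O(n¹⁰)
C = 2n log(n) is O(n log n)
A = n is O(n)

Therefore, the order from fastest to slowest is: B > C > A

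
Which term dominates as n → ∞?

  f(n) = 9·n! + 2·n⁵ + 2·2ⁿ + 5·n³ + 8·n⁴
9·n!

Looking at each term:
  - 9·n! is O(n!)
  - 2·n⁵ is O(n⁵)
  - 2·2ⁿ is O(2ⁿ)
  - 5·n³ is O(n³)
  - 8·n⁴ is O(n⁴)

The term 9·n! (O(n!)) grows fastest and dominates all others.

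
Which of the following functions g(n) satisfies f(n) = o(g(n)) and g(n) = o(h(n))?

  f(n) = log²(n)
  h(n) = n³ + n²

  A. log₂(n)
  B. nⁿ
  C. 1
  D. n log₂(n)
D

We need g(n) with log²(n) = o(g(n)) and g(n) = o(n³ + n²), i.e. O(log² n) ≺ g ≺ O(n³).
Check each option:
  A. log₂(n) — O(log n) does not grow strictly faster than f(n)
  B. nⁿ — O(nⁿ) does not grow strictly slower than h(n)
  C. 1 — O(1) does not grow strictly faster than f(n)
  D. n log₂(n) — O(n log n) is strictly between O(log² n) and O(n³) ✓

Only option D (n log₂(n)) lies strictly between.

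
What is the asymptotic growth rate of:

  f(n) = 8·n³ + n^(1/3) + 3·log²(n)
Θ(n³)

Order the terms by growth rate: 3·log²(n) ≺ n^(1/3) ≺ 8·n³.
The fastest-growing term 8·n³ dominates as n → ∞; dropping its constant factor gives Θ(n³).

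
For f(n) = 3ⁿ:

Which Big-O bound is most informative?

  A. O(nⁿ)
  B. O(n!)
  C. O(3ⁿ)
C

f(n) = 3ⁿ is O(3ⁿ).
All listed options are valid Big-O bounds (upper bounds),
but O(3ⁿ) is the tightest (smallest valid bound).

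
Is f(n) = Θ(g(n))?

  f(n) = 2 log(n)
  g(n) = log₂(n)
True

f(n) = 2 log(n) and g(n) = log₂(n) are both O(log n).
Since they have the same asymptotic growth rate, f(n) = Θ(g(n)) is true.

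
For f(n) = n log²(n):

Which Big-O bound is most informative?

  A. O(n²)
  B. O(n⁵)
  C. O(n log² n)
C

f(n) = n log²(n) is O(n log² n).
All listed options are valid Big-O bounds (upper bounds),
but O(n log² n) is the tightest (smallest valid bound).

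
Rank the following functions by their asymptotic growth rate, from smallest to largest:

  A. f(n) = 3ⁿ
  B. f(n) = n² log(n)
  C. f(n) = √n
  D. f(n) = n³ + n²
C < B < D < A

Comparing growth rates:
C = √n is O(√n)
B = n² log(n) is O(n² log n)
D = n³ + n² is O(n³)
A = 3ⁿ is O(3ⁿ)

Therefore, the order from slowest to fastest is: C < B < D < A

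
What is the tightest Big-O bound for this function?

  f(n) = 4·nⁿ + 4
O(nⁿ)

The dominant term in 4·nⁿ + 4 is 4·nⁿ, which is Θ(nⁿ).
Lower-order terms (4) are asymptotically negligible.
Constants are absorbed, so the tightest bound is O(nⁿ).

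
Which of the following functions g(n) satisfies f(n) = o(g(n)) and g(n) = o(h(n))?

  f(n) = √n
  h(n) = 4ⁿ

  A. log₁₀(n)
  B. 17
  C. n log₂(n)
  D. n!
C

We need g(n) with √n = o(g(n)) and g(n) = o(4ⁿ), i.e. O(√n) ≺ g ≺ O(4ⁿ).
Check each option:
  A. log₁₀(n) — O(log n) does not grow strictly faster than f(n)
  B. 17 — O(1) does not grow strictly faster than f(n)
  C. n log₂(n) — O(n log n) is strictly between O(√n) and O(4ⁿ) ✓
  D. n! — O(n!) does not grow strictly slower than h(n)

Only option C (n log₂(n)) lies strictly between.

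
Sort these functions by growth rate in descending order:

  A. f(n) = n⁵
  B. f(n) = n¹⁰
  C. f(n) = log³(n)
B > A > C

Comparing growth rates:
B = n¹⁰ is O(n¹⁰)
A = n⁵ is O(n⁵)
C = log³(n) is O(log³ n)

Therefore, the order from fastest to slowest is: B > A > C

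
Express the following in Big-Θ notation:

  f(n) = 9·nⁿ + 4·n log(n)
Θ(nⁿ)

Order the terms by growth rate: 4·n log(n) ≺ 9·nⁿ.
The fastest-growing term 9·nⁿ dominates as n → ∞; dropping its constant factor gives Θ(nⁿ).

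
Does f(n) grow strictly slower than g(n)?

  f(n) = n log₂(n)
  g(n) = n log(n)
False

f(n) = n log₂(n) is O(n log n), and g(n) = n log(n) is O(n log n).
Since they have the same growth rate, f(n) = o(g(n)) is false.
(f = o(g) requires f to grow strictly slower, not equal.)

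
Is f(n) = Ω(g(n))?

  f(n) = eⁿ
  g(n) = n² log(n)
True

f(n) = eⁿ is O(eⁿ), and g(n) = n² log(n) is O(n² log n).
Since O(eⁿ) grows at least as fast as O(n² log n), f(n) = Ω(g(n)) is true.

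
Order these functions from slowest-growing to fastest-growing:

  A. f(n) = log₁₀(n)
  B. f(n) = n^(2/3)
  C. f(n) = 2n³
A < B < C

Comparing growth rates:
A = log₁₀(n) is O(log n)
B = n^(2/3) is O(n^(2/3))
C = 2n³ is O(n³)

Therefore, the order from slowest to fastest is: A < B < C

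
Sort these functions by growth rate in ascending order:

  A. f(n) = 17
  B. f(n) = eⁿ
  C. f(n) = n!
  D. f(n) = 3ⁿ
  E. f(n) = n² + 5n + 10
A < E < B < D < C

Comparing growth rates:
A = 17 is O(1)
E = n² + 5n + 10 is O(n²)
B = eⁿ is O(eⁿ)
D = 3ⁿ is O(3ⁿ)
C = n! is O(n!)

Therefore, the order from slowest to fastest is: A < E < B < D < C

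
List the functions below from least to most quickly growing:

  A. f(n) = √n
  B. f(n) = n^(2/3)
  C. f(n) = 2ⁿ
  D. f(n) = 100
D < A < B < C

Comparing growth rates:
D = 100 is O(1)
A = √n is O(√n)
B = n^(2/3) is O(n^(2/3))
C = 2ⁿ is O(2ⁿ)

Therefore, the order from slowest to fastest is: D < A < B < C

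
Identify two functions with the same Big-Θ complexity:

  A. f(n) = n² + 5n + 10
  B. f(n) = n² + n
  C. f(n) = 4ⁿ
A and B

Examining each function:
  A. n² + 5n + 10 is O(n²)
  B. n² + n is O(n²)
  C. 4ⁿ is O(4ⁿ)

Functions A and B both have the same complexity class.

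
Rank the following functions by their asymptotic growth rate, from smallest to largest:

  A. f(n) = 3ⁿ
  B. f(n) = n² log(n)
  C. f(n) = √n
C < B < A

Comparing growth rates:
C = √n is O(√n)
B = n² log(n) is O(n² log n)
A = 3ⁿ is O(3ⁿ)

Therefore, the order from slowest to fastest is: C < B < A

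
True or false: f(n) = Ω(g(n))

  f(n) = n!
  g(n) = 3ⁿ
True

f(n) = n! is O(n!), and g(n) = 3ⁿ is O(3ⁿ).
Since O(n!) grows at least as fast as O(3ⁿ), f(n) = Ω(g(n)) is true.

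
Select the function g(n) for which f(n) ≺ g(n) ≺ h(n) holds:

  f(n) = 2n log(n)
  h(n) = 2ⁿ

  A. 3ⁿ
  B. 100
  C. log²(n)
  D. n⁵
D

We need g(n) with 2n log(n) = o(g(n)) and g(n) = o(2ⁿ), i.e. O(n log n) ≺ g ≺ O(2ⁿ).
Check each option:
  A. 3ⁿ — O(3ⁿ) does not grow strictly slower than h(n)
  B. 100 — O(1) does not grow strictly faster than f(n)
  C. log²(n) — O(log² n) does not grow strictly faster than f(n)
  D. n⁵ — O(n⁵) is strictly between O(n log n) and O(2ⁿ) ✓

Only option D (n⁵) lies strictly between.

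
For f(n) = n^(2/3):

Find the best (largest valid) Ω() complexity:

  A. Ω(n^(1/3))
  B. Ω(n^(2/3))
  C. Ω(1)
B

f(n) = n^(2/3) is Ω(n^(2/3)).
All listed options are valid Big-Ω bounds (lower bounds),
but Ω(n^(2/3)) is the tightest (largest valid bound).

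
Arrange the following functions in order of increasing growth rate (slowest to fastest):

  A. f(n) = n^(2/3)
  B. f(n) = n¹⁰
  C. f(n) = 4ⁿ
A < B < C

Comparing growth rates:
A = n^(2/3) is O(n^(2/3))
B = n¹⁰ is O(n¹⁰)
C = 4ⁿ is O(4ⁿ)

Therefore, the order from slowest to fastest is: A < B < C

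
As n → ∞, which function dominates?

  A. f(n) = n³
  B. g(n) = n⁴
B

f(n) = n³ is O(n³), while g(n) = n⁴ is O(n⁴).
Since O(n⁴) grows faster than O(n³), g(n) dominates.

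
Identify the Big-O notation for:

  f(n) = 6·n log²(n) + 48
O(n log² n)

The dominant term in 6·n log²(n) + 48 is 6·n log²(n), which is Θ(n log² n).
Lower-order terms (48) are asymptotically negligible.
Constants are absorbed, so the tightest bound is O(n log² n).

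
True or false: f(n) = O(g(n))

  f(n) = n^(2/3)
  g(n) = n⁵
True

f(n) = n^(2/3) is O(n^(2/3)), and g(n) = n⁵ is O(n⁵).
Since O(n^(2/3)) ⊆ O(n⁵) (f grows no faster than g), f(n) = O(g(n)) is true.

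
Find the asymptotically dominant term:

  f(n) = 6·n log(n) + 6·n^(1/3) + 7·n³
7·n³

Looking at each term:
  - 6·n log(n) is O(n log n)
  - 6·n^(1/3) is O(n^(1/3))
  - 7·n³ is O(n³)

The term 7·n³ (O(n³)) grows fastest and dominates all others.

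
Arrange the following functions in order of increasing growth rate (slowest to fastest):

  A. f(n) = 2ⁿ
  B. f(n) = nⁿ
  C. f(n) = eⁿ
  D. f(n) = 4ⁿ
A < C < D < B

Comparing growth rates:
A = 2ⁿ is O(2ⁿ)
C = eⁿ is O(eⁿ)
D = 4ⁿ is O(4ⁿ)
B = nⁿ is O(nⁿ)

Therefore, the order from slowest to fastest is: A < C < D < B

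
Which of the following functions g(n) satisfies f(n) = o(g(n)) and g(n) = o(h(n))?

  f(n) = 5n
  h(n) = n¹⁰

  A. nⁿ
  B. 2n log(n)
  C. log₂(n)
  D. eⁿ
B

We need g(n) with 5n = o(g(n)) and g(n) = o(n¹⁰), i.e. O(n) ≺ g ≺ O(n¹⁰).
Check each option:
  A. nⁿ — O(nⁿ) does not grow strictly slower than h(n)
  B. 2n log(n) — O(n log n) is strictly between O(n) and O(n¹⁰) ✓
  C. log₂(n) — O(log n) does not grow strictly faster than f(n)
  D. eⁿ — O(eⁿ) does not grow strictly slower than h(n)

Only option B (2n log(n)) lies strictly between.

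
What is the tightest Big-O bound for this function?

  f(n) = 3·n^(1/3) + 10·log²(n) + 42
O(n^(1/3))

The dominant term in 3·n^(1/3) + 10·log²(n) + 42 is 3·n^(1/3), which is Θ(n^(1/3)).
Lower-order terms (10·log²(n), 42) are asymptotically negligible.
Constants are absorbed, so the tightest bound is O(n^(1/3)).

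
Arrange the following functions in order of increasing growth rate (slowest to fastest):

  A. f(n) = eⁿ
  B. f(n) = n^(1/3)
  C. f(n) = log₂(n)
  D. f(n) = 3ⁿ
C < B < A < D

Comparing growth rates:
C = log₂(n) is O(log n)
B = n^(1/3) is O(n^(1/3))
A = eⁿ is O(eⁿ)
D = 3ⁿ is O(3ⁿ)

Therefore, the order from slowest to fastest is: C < B < A < D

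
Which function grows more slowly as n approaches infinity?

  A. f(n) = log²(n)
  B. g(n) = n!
A

f(n) = log²(n) is O(log² n), while g(n) = n! is O(n!).
Since O(log² n) grows slower than O(n!), f(n) is dominated.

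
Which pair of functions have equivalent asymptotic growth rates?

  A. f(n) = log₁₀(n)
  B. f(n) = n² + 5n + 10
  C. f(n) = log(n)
A and C

Examining each function:
  A. log₁₀(n) is O(log n)
  B. n² + 5n + 10 is O(n²)
  C. log(n) is O(log n)

Functions A and C both have the same complexity class.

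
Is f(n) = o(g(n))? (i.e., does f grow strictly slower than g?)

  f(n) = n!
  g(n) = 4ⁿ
False

f(n) = n! is O(n!), and g(n) = 4ⁿ is O(4ⁿ).
Since O(n!) grows faster than or equal to O(4ⁿ), f(n) = o(g(n)) is false.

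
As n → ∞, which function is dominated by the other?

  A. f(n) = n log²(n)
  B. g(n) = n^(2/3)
B

f(n) = n log²(n) is O(n log² n), while g(n) = n^(2/3) is O(n^(2/3)).
Since O(n^(2/3)) grows slower than O(n log² n), g(n) is dominated.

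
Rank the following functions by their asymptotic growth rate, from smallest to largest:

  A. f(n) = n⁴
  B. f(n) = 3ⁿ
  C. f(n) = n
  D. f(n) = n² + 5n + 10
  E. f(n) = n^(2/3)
E < C < D < A < B

Comparing growth rates:
E = n^(2/3) is O(n^(2/3))
C = n is O(n)
D = n² + 5n + 10 is O(n²)
A = n⁴ is O(n⁴)
B = 3ⁿ is O(3ⁿ)

Therefore, the order from slowest to fastest is: E < C < D < A < B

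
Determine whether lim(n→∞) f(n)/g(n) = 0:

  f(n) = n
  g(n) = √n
False

f(n) = n is O(n), and g(n) = √n is O(√n).
Since O(n) grows faster than or equal to O(√n), f(n) = o(g(n)) is false.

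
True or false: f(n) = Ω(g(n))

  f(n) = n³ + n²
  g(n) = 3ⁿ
False

f(n) = n³ + n² is O(n³), and g(n) = 3ⁿ is O(3ⁿ).
Since O(n³) grows slower than O(3ⁿ), f(n) = Ω(g(n)) is false.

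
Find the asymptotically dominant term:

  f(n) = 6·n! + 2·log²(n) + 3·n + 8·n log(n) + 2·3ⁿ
6·n!

Looking at each term:
  - 6·n! is O(n!)
  - 2·log²(n) is O(log² n)
  - 3·n is O(n)
  - 8·n log(n) is O(n log n)
  - 2·3ⁿ is O(3ⁿ)

The term 6·n! (O(n!)) grows fastest and dominates all others.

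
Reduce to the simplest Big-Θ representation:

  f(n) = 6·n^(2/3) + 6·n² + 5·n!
Θ(n!)

Order the terms by growth rate: 6·n^(2/3) ≺ 6·n² ≺ 5·n!.
The fastest-growing term 5·n! dominates as n → ∞; dropping its constant factor gives Θ(n!).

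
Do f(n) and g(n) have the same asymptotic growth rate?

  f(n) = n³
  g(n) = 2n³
True

f(n) = n³ and g(n) = 2n³ are both O(n³).
Since they have the same asymptotic growth rate, f(n) = Θ(g(n)) is true.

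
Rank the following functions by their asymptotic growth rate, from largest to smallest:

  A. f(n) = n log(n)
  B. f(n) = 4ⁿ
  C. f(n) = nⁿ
C > B > A

Comparing growth rates:
C = nⁿ is O(nⁿ)
B = 4ⁿ is O(4ⁿ)
A = n log(n) is O(n log n)

Therefore, the order from fastest to slowest is: C > B > A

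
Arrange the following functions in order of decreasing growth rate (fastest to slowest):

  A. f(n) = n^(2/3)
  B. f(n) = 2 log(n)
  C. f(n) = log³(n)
A > C > B

Comparing growth rates:
A = n^(2/3) is O(n^(2/3))
C = log³(n) is O(log³ n)
B = 2 log(n) is O(log n)

Therefore, the order from fastest to slowest is: A > C > B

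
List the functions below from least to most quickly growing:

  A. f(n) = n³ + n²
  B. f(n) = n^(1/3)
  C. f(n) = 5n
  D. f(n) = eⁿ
B < C < A < D

Comparing growth rates:
B = n^(1/3) is O(n^(1/3))
C = 5n is O(n)
A = n³ + n² is O(n³)
D = eⁿ is O(eⁿ)

Therefore, the order from slowest to fastest is: B < C < A < D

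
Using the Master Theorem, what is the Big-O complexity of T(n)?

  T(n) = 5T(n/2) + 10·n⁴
Θ(n⁴)

Master Theorem: a = 5, b = 2, f(n) = 10·n⁴.
Compute the critical exponent d = log₂(5) = 2.322.
Compare f(n) = Θ(n⁴) against n^d:
  k = 4 > d = 2.322, so f(n) = Ω(n^(d+ε)) — Case 3.
  Regularity: a·(n/b)^4/n^4 = a/b^4 = 5/16 < 1 ✓.
  The top-level work dominates: T(n) = Θ(f(n)) = Θ(n⁴).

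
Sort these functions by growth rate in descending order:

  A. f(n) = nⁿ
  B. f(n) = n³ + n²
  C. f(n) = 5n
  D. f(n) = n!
A > D > B > C

Comparing growth rates:
A = nⁿ is O(nⁿ)
D = n! is O(n!)
B = n³ + n² is O(n³)
C = 5n is O(n)

Therefore, the order from fastest to slowest is: A > D > B > C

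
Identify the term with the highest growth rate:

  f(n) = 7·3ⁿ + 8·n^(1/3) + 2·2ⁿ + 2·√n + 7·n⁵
7·3ⁿ

Looking at each term:
  - 7·3ⁿ is O(3ⁿ)
  - 8·n^(1/3) is O(n^(1/3))
  - 2·2ⁿ is O(2ⁿ)
  - 2·√n is O(√n)
  - 7·n⁵ is O(n⁵)

The term 7·3ⁿ (O(3ⁿ)) grows fastest and dominates all others.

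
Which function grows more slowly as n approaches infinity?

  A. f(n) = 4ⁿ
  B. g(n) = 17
B

f(n) = 4ⁿ is O(4ⁿ), while g(n) = 17 is O(1).
Since O(1) grows slower than O(4ⁿ), g(n) is dominated.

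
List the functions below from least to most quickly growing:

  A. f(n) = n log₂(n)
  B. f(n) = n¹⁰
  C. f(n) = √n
C < A < B

Comparing growth rates:
C = √n is O(√n)
A = n log₂(n) is O(n log n)
B = n¹⁰ is O(n¹⁰)

Therefore, the order from slowest to fastest is: C < A < B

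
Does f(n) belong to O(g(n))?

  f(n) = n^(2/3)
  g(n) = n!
True

f(n) = n^(2/3) is O(n^(2/3)), and g(n) = n! is O(n!).
Since O(n^(2/3)) ⊆ O(n!) (f grows no faster than g), f(n) = O(g(n)) is true.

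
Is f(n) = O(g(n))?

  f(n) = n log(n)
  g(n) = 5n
False

f(n) = n log(n) is O(n log n), and g(n) = 5n is O(n).
Since O(n log n) grows faster than O(n), f(n) = O(g(n)) is false.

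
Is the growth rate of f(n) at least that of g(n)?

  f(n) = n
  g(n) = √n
True

f(n) = n is O(n), and g(n) = √n is O(√n).
Since O(n) grows at least as fast as O(√n), f(n) = Ω(g(n)) is true.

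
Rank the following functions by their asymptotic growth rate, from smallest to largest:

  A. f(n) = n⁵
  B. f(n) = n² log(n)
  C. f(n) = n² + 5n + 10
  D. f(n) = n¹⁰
C < B < A < D

Comparing growth rates:
C = n² + 5n + 10 is O(n²)
B = n² log(n) is O(n² log n)
A = n⁵ is O(n⁵)
D = n¹⁰ is O(n¹⁰)

Therefore, the order from slowest to fastest is: C < B < A < D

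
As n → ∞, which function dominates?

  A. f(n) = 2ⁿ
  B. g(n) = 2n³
A

f(n) = 2ⁿ is O(2ⁿ), while g(n) = 2n³ is O(n³).
Since O(2ⁿ) grows faster than O(n³), f(n) dominates.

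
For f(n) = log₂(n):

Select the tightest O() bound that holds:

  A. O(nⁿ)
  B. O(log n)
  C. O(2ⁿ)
B

f(n) = log₂(n) is O(log n).
All listed options are valid Big-O bounds (upper bounds),
but O(log n) is the tightest (smallest valid bound).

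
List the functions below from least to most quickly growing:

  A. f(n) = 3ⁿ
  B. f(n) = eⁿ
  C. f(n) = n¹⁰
C < B < A

Comparing growth rates:
C = n¹⁰ is O(n¹⁰)
B = eⁿ is O(eⁿ)
A = 3ⁿ is O(3ⁿ)

Therefore, the order from slowest to fastest is: C < B < A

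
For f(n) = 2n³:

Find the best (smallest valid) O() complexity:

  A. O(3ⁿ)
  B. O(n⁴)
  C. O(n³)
C

f(n) = 2n³ is O(n³).
All listed options are valid Big-O bounds (upper bounds),
but O(n³) is the tightest (smallest valid bound).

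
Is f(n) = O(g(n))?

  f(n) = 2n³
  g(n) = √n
False

f(n) = 2n³ is O(n³), and g(n) = √n is O(√n).
Since O(n³) grows faster than O(√n), f(n) = O(g(n)) is false.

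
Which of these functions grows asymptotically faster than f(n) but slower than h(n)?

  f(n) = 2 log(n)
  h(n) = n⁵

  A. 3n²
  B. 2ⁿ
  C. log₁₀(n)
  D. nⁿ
A

We need g(n) with 2 log(n) = o(g(n)) and g(n) = o(n⁵), i.e. O(log n) ≺ g ≺ O(n⁵).
Check each option:
  A. 3n² — O(n²) is strictly between O(log n) and O(n⁵) ✓
  B. 2ⁿ — O(2ⁿ) does not grow strictly slower than h(n)
  C. log₁₀(n) — O(log n) does not grow strictly faster than f(n)
  D. nⁿ — O(nⁿ) does not grow strictly slower than h(n)

Only option A (3n²) lies strictly between.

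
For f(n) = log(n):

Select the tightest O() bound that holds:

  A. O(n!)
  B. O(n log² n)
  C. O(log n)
C

f(n) = log(n) is O(log n).
All listed options are valid Big-O bounds (upper bounds),
but O(log n) is the tightest (smallest valid bound).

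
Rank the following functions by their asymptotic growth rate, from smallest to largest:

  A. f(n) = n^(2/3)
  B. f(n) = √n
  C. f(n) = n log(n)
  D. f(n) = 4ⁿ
B < A < C < D

Comparing growth rates:
B = √n is O(√n)
A = n^(2/3) is O(n^(2/3))
C = n log(n) is O(n log n)
D = 4ⁿ is O(4ⁿ)

Therefore, the order from slowest to fastest is: B < A < C < D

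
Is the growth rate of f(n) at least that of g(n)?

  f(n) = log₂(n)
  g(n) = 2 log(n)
True

f(n) = log₂(n) and g(n) = 2 log(n) are both O(log n).
Big-Ω permits equal growth rates (f ≥ c·g for some c > 0), so f(n) = Ω(g(n)) is true.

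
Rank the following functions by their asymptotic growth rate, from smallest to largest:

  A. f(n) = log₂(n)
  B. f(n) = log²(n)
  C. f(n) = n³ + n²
A < B < C

Comparing growth rates:
A = log₂(n) is O(log n)
B = log²(n) is O(log² n)
C = n³ + n² is O(n³)

Therefore, the order from slowest to fastest is: A < B < C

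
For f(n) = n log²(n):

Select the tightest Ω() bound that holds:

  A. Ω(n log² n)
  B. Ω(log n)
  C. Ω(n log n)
A

f(n) = n log²(n) is Ω(n log² n).
All listed options are valid Big-Ω bounds (lower bounds),
but Ω(n log² n) is the tightest (largest valid bound).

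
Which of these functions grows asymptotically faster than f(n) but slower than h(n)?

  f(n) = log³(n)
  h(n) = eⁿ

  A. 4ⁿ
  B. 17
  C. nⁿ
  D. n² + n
D

We need g(n) with log³(n) = o(g(n)) and g(n) = o(eⁿ), i.e. O(log³ n) ≺ g ≺ O(eⁿ).
Check each option:
  A. 4ⁿ — O(4ⁿ) does not grow strictly slower than h(n)
  B. 17 — O(1) does not grow strictly faster than f(n)
  C. nⁿ — O(nⁿ) does not grow strictly slower than h(n)
  D. n² + n — O(n²) is strictly between O(log³ n) and O(eⁿ) ✓

Only option D (n² + n) lies strictly between.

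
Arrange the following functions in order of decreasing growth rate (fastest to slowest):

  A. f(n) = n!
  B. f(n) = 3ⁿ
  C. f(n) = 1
A > B > C

Comparing growth rates:
A = n! is O(n!)
B = 3ⁿ is O(3ⁿ)
C = 1 is O(1)

Therefore, the order from fastest to slowest is: A > B > C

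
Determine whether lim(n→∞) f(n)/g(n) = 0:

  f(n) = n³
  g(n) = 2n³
False

f(n) = n³ is O(n³), and g(n) = 2n³ is O(n³).
Since they have the same growth rate, f(n) = o(g(n)) is false.
(f = o(g) requires f to grow strictly slower, not equal.)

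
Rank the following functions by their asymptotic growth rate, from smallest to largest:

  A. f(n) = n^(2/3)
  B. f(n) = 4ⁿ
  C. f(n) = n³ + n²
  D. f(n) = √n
D < A < C < B

Comparing growth rates:
D = √n is O(√n)
A = n^(2/3) is O(n^(2/3))
C = n³ + n² is O(n³)
B = 4ⁿ is O(4ⁿ)

Therefore, the order from slowest to fastest is: D < A < C < B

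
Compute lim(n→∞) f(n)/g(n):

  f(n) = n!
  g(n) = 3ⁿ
∞

Since n! (O(n!)) grows faster than 3ⁿ (O(3ⁿ)),
the ratio f(n)/g(n) → ∞ as n → ∞.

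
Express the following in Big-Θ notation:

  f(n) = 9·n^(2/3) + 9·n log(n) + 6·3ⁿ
Θ(3ⁿ)

Order the terms by growth rate: 9·n^(2/3) ≺ 9·n log(n) ≺ 6·3ⁿ.
The fastest-growing term 6·3ⁿ dominates as n → ∞; dropping its constant factor gives Θ(3ⁿ).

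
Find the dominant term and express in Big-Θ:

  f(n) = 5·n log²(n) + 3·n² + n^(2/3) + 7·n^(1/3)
Θ(n²)

Order the terms by growth rate: 7·n^(1/3) ≺ n^(2/3) ≺ 5·n log²(n) ≺ 3·n².
The fastest-growing term 3·n² dominates as n → ∞; dropping its constant factor gives Θ(n²).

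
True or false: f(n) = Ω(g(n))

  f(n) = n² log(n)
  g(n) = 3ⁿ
False

f(n) = n² log(n) is O(n² log n), and g(n) = 3ⁿ is O(3ⁿ).
Since O(n² log n) grows slower than O(3ⁿ), f(n) = Ω(g(n)) is false.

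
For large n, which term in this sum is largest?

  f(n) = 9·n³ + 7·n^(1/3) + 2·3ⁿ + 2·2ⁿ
2·3ⁿ

Looking at each term:
  - 9·n³ is O(n³)
  - 7·n^(1/3) is O(n^(1/3))
  - 2·3ⁿ is O(3ⁿ)
  - 2·2ⁿ is O(2ⁿ)

The term 2·3ⁿ (O(3ⁿ)) grows fastest and dominates all others.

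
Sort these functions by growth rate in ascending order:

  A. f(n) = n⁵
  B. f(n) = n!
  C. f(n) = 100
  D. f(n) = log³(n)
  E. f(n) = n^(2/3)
C < D < E < A < B

Comparing growth rates:
C = 100 is O(1)
D = log³(n) is O(log³ n)
E = n^(2/3) is O(n^(2/3))
A = n⁵ is O(n⁵)
B = n! is O(n!)

Therefore, the order from slowest to fastest is: C < D < E < A < B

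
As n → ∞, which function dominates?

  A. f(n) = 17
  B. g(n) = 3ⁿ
B

f(n) = 17 is O(1), while g(n) = 3ⁿ is O(3ⁿ).
Since O(3ⁿ) grows faster than O(1), g(n) dominates.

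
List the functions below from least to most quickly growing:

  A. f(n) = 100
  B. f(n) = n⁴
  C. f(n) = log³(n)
A < C < B

Comparing growth rates:
A = 100 is O(1)
C = log³(n) is O(log³ n)
B = n⁴ is O(n⁴)

Therefore, the order from slowest to fastest is: A < C < B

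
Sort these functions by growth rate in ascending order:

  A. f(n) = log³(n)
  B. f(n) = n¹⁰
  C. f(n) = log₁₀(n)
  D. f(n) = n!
C < A < B < D

Comparing growth rates:
C = log₁₀(n) is O(log n)
A = log³(n) is O(log³ n)
B = n¹⁰ is O(n¹⁰)
D = n! is O(n!)

Therefore, the order from slowest to fastest is: C < A < B < D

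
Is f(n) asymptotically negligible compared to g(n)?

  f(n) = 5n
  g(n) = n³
True

f(n) = 5n is O(n), and g(n) = n³ is O(n³).
Since O(n) grows strictly slower than O(n³), f(n) = o(g(n)) is true.
This means lim(n→∞) f(n)/g(n) = 0.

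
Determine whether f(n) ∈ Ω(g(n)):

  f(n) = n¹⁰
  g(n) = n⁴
True

f(n) = n¹⁰ is O(n¹⁰), and g(n) = n⁴ is O(n⁴).
Since O(n¹⁰) grows at least as fast as O(n⁴), f(n) = Ω(g(n)) is true.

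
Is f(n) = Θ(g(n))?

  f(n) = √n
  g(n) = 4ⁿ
False

f(n) = √n is O(√n), and g(n) = 4ⁿ is O(4ⁿ).
Since they have different growth rates, f(n) = Θ(g(n)) is false.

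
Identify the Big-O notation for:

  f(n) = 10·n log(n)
O(n log n)

The dominant term in 10·n log(n) is 10·n log(n), which is Θ(n log n).
Constants are absorbed, so the tightest bound is O(n log n).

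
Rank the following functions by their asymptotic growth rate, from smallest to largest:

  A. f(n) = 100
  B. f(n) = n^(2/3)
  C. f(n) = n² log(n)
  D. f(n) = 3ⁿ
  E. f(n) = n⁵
A < B < C < E < D

Comparing growth rates:
A = 100 is O(1)
B = n^(2/3) is O(n^(2/3))
C = n² log(n) is O(n² log n)
E = n⁵ is O(n⁵)
D = 3ⁿ is O(3ⁿ)

Therefore, the order from slowest to fastest is: A < B < C < E < D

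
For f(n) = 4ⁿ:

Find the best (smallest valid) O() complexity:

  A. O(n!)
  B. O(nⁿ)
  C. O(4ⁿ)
C

f(n) = 4ⁿ is O(4ⁿ).
All listed options are valid Big-O bounds (upper bounds),
but O(4ⁿ) is the tightest (smallest valid bound).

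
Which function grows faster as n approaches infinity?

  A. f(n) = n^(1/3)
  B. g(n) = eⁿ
B

f(n) = n^(1/3) is O(n^(1/3)), while g(n) = eⁿ is O(eⁿ).
Since O(eⁿ) grows faster than O(n^(1/3)), g(n) dominates.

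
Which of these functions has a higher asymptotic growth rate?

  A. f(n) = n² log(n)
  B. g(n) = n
A

f(n) = n² log(n) is O(n² log n), while g(n) = n is O(n).
Since O(n² log n) grows faster than O(n), f(n) dominates.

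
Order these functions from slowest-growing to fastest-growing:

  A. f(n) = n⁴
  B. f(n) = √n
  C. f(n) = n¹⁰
B < A < C

Comparing growth rates:
B = √n is O(√n)
A = n⁴ is O(n⁴)
C = n¹⁰ is O(n¹⁰)

Therefore, the order from slowest to fastest is: B < A < C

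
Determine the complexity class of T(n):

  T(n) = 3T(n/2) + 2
Θ(n^log₂(3))

Master Theorem: a = 3, b = 2, f(n) = 2.
Compute the critical exponent d = log₂(3) = 1.585.
Compare f(n) = Θ(1) against n^d:
  k = 0 < d = 1.585, so f(n) = O(n^(d-ε)) — Case 1.
  The recursion cost dominates: T(n) = Θ(n^d) = Θ(n^log₂(3)).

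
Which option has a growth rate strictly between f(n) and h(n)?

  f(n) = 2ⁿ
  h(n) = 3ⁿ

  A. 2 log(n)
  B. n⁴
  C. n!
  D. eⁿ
D

We need g(n) with 2ⁿ = o(g(n)) and g(n) = o(3ⁿ), i.e. O(2ⁿ) ≺ g ≺ O(3ⁿ).
Check each option:
  A. 2 log(n) — O(log n) does not grow strictly faster than f(n)
  B. n⁴ — O(n⁴) does not grow strictly faster than f(n)
  C. n! — O(n!) does not grow strictly slower than h(n)
  D. eⁿ — O(eⁿ) is strictly between O(2ⁿ) and O(3ⁿ) ✓

Only option D (eⁿ) lies strictly between.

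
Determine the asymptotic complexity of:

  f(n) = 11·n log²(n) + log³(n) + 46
O(n log² n)

The dominant term in 11·n log²(n) + log³(n) + 46 is 11·n log²(n), which is Θ(n log² n).
Lower-order terms (log³(n), 46) are asymptotically negligible.
Constants are absorbed, so the tightest bound is O(n log² n).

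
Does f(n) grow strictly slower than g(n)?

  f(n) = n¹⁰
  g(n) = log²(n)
False

f(n) = n¹⁰ is O(n¹⁰), and g(n) = log²(n) is O(log² n).
Since O(n¹⁰) grows faster than or equal to O(log² n), f(n) = o(g(n)) is false.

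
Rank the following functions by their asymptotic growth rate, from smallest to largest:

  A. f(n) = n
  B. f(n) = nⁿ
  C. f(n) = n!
A < C < B

Comparing growth rates:
A = n is O(n)
C = n! is O(n!)
B = nⁿ is O(nⁿ)

Therefore, the order from slowest to fastest is: A < C < B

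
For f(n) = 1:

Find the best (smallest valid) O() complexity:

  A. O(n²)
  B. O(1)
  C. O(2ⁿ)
B

f(n) = 1 is O(1).
All listed options are valid Big-O bounds (upper bounds),
but O(1) is the tightest (smallest valid bound).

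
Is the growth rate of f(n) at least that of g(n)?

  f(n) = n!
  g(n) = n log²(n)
True

f(n) = n! is O(n!), and g(n) = n log²(n) is O(n log² n).
Since O(n!) grows at least as fast as O(n log² n), f(n) = Ω(g(n)) is true.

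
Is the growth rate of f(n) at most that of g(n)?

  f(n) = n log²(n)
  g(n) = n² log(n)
True

f(n) = n log²(n) is O(n log² n), and g(n) = n² log(n) is O(n² log n).
Since O(n log² n) ⊆ O(n² log n) (f grows no faster than g), f(n) = O(g(n)) is true.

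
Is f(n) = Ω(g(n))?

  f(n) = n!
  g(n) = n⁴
True

f(n) = n! is O(n!), and g(n) = n⁴ is O(n⁴).
Since O(n!) grows at least as fast as O(n⁴), f(n) = Ω(g(n)) is true.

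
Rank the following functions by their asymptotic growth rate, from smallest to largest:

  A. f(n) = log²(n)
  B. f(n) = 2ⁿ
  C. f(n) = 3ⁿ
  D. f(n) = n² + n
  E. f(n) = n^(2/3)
A < E < D < B < C

Comparing growth rates:
A = log²(n) is O(log² n)
E = n^(2/3) is O(n^(2/3))
D = n² + n is O(n²)
B = 2ⁿ is O(2ⁿ)
C = 3ⁿ is O(3ⁿ)

Therefore, the order from slowest to fastest is: A < E < D < B < C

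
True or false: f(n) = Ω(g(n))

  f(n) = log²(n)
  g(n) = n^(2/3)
False

f(n) = log²(n) is O(log² n), and g(n) = n^(2/3) is O(n^(2/3)).
Since O(log² n) grows slower than O(n^(2/3)), f(n) = Ω(g(n)) is false.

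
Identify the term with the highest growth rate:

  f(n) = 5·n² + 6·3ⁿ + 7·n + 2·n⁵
6·3ⁿ

Looking at each term:
  - 5·n² is O(n²)
  - 6·3ⁿ is O(3ⁿ)
  - 7·n is O(n)
  - 2·n⁵ is O(n⁵)

The term 6·3ⁿ (O(3ⁿ)) grows fastest and dominates all others.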